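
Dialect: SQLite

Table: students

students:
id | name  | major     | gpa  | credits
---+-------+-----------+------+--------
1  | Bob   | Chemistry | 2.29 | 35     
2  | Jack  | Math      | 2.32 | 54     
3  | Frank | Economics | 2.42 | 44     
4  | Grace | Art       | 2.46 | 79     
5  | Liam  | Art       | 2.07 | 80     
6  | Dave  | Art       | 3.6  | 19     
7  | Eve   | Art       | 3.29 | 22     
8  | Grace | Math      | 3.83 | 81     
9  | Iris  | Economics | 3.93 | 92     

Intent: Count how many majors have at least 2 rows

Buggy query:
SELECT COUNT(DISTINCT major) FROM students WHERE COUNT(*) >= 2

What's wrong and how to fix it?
Bug: WHERE filters individual rows, not groups, so a group-level COUNT is invalid there

Fix: Group first with HAVING COUNT(*) >= 2, then COUNT the resulting groups

Corrected query:
SELECT COUNT(*) FROM (SELECT major FROM students GROUP BY major HAVING COUNT(*) >= 2)

Result:
COUNT(*)
--------
3       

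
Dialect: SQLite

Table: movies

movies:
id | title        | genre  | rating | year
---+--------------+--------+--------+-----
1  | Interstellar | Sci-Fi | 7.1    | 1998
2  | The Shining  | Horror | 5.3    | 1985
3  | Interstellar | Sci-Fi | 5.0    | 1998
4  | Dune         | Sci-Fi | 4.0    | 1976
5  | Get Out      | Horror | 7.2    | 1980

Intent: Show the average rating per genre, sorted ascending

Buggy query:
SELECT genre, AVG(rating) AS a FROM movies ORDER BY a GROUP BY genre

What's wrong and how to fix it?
Bug: GROUP BY must precede ORDER BY

Fix: Move ORDER BY to the end, after GROUP BY

Corrected query:
SELECT genre, AVG(rating) AS a FROM movies GROUP BY genre ORDER BY a

Result:
genre  | a       
-------+---------
Sci-Fi | 5.366667
Horror | 6.25    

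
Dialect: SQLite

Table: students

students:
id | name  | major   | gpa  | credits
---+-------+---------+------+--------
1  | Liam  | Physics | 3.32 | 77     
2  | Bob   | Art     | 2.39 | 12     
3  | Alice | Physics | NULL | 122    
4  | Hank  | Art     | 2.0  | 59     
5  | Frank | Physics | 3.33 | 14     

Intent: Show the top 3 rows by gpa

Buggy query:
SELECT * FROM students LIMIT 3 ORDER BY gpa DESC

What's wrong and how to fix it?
Bug: ORDER BY cannot follow LIMIT; LIMIT is the final clause

Fix: Swap the clauses: ORDER BY first, then LIMIT

Corrected query:
SELECT * FROM students ORDER BY gpa DESC LIMIT 3

Result:
id | name  | major   | gpa  | credits
---+-------+---------+------+--------
5  | Frank | Physics | 3.33 | 14     
1  | Liam  | Physics | 3.32 | 77     
2  | Bob   | Art     | 2.39 | 12     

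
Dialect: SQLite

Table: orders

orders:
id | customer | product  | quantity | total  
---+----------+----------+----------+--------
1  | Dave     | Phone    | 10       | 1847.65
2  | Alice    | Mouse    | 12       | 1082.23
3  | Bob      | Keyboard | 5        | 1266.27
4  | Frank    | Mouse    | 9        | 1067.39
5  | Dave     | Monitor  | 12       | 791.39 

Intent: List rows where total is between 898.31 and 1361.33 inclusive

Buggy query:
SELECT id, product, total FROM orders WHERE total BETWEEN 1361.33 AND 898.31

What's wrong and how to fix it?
Bug: The bounds are reversed; BETWEEN a AND b requires a <= b to match anything

Fix: Write BETWEEN 898.31 AND 1361.33

Corrected query:
SELECT id, product, total FROM orders WHERE total BETWEEN 898.31 AND 1361.33

Result:
id | product  | total  
---+----------+--------
2  | Mouse    | 1082.23
3  | Keyboard | 1266.27
4  | Mouse    | 1067.39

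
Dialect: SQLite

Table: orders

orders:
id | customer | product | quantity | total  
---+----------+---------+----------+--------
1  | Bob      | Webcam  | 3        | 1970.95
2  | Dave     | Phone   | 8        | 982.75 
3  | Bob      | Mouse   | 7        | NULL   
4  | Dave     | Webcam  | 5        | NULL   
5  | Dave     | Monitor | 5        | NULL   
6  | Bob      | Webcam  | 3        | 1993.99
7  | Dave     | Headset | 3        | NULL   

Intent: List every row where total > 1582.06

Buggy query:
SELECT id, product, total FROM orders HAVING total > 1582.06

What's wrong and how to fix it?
Bug: This is a non-aggregate query (no GROUP BY, no aggregates), so in SQLite the HAVING clause is invalid here; a row-level condition belongs in WHERE

Fix: Use WHERE for row-level filtering

Corrected query:
SELECT id, product, total FROM orders WHERE total > 1582.06

Result:
id | product | total  
---+---------+--------
1  | Webcam  | 1970.95
6  | Webcam  | 1993.99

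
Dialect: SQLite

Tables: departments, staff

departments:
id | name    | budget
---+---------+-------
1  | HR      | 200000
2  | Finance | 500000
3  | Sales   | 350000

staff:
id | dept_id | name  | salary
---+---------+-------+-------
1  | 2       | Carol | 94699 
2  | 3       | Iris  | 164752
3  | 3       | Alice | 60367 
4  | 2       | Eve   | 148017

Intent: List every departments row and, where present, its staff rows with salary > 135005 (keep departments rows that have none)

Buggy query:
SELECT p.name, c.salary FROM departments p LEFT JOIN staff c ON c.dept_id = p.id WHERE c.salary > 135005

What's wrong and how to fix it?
Bug: Filtering c.salary in WHERE discards the NULL rows produced by LEFT JOIN, turning it into an inner join

Fix: Put 'c.salary > 135005' in the JOIN's ON clause instead of WHERE

Corrected query:
SELECT p.name, c.salary FROM departments p LEFT JOIN staff c ON c.dept_id = p.id AND c.salary > 135005

Result:
name    | salary
--------+-------
HR      | NULL  
Finance | 148017
Sales   | 164752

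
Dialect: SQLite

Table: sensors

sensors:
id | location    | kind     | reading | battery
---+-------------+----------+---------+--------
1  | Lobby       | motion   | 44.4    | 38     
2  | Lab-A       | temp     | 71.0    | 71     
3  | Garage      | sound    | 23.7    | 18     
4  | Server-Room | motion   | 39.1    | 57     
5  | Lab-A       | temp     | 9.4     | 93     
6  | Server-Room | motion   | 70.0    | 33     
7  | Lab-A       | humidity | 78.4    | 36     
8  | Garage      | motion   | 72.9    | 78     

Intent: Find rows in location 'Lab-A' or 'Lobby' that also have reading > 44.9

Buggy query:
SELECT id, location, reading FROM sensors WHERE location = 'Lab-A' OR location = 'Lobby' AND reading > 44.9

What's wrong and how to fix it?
Bug: AND binds tighter than OR, so this parses as location = 'Lab-A' OR (location = 'Lobby' AND reading > 44.9)

Fix: Add parentheses around the OR so the AND applies to both alternatives

Corrected query:
SELECT id, location, reading FROM sensors WHERE (location = 'Lab-A' OR location = 'Lobby') AND reading > 44.9

Result:
id | location | reading
---+----------+--------
2  | Lab-A    | 71     
7  | Lab-A    | 78.4   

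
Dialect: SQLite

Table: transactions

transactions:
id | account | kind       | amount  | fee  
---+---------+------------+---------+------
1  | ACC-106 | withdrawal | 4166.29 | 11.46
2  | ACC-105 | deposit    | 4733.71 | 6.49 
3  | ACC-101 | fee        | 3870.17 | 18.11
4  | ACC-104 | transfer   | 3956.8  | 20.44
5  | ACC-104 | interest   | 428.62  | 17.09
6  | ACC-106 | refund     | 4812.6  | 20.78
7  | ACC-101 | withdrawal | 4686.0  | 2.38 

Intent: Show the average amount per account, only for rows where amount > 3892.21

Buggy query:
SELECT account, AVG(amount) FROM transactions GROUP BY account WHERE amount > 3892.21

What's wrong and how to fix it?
Bug: Row-level WHERE must come before GROUP BY in the clause order

Fix: Place WHERE between FROM and GROUP BY

Corrected query:
SELECT account, AVG(amount) FROM transactions WHERE amount > 3892.21 GROUP BY account

Result:
account | AVG(amount)
--------+------------
ACC-101 | 4686       
ACC-104 | 3956.8     
ACC-105 | 4733.71    
ACC-106 | 4489.445   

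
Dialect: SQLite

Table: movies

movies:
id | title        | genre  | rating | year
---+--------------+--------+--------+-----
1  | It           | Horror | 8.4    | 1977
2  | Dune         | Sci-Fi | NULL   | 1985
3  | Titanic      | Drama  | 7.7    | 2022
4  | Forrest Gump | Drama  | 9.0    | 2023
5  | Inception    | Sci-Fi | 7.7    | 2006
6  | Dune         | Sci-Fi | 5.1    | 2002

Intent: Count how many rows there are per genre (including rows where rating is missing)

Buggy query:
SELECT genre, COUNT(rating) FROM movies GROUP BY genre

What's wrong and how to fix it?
Bug: COUNT(rating) skips NULLs, so groups with missing rating are undercounted

Fix: Use COUNT(*) to count all rows regardless of NULL

Corrected query:
SELECT genre, COUNT(*) FROM movies GROUP BY genre

Result:
genre  | COUNT(*)
-------+---------
Drama  | 2       
Horror | 1       
Sci-Fi | 3       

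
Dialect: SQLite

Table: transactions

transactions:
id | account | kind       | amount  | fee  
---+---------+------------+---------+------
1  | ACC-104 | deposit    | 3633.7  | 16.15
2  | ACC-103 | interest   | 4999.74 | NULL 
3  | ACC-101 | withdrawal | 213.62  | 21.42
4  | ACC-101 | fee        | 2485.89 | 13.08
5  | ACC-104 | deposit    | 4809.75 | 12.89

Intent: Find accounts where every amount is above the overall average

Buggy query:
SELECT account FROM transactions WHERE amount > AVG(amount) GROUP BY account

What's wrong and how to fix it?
Bug: AVG() is an aggregate; it can't sit directly in WHERE

Fix: Use a subquery for AVG and a HAVING MIN(...) filter so the condition holds for every row in the group

Corrected query:
SELECT account FROM transactions GROUP BY account HAVING MIN(amount) > (SELECT AVG(amount) FROM transactions)

Result:
account
-------
ACC-103
ACC-104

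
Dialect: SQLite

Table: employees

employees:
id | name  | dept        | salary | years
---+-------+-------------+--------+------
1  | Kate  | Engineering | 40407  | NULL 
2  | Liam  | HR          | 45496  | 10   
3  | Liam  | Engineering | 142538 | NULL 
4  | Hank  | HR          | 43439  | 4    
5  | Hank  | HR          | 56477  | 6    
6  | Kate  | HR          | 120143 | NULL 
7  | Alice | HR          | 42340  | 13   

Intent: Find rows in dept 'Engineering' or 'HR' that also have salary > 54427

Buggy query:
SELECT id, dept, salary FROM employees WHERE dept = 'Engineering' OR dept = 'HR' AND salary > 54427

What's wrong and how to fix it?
Bug: Without parentheses, AND is evaluated before OR, so the salary filter only applies to the 'HR' branch

Fix: Group the OR with parentheses (or use IN), then AND the threshold

Corrected query:
SELECT id, dept, salary FROM employees WHERE (dept = 'Engineering' OR dept = 'HR') AND salary > 54427

Result:
id | dept        | salary
---+-------------+-------
3  | Engineering | 142538
5  | HR          | 56477 
6  | HR          | 120143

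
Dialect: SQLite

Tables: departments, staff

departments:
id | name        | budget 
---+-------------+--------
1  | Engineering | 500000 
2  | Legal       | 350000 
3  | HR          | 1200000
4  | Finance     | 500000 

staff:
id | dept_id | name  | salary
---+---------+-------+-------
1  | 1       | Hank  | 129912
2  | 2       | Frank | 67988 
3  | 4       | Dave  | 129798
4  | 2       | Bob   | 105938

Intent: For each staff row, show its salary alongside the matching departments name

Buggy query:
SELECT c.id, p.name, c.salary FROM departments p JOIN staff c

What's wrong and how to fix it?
Bug: JOIN with no ON clause produces a cartesian product; every staff row pairs with every departments row

Fix: Add ON c.dept_id = p.id to the JOIN

Corrected query:
SELECT c.id, p.name, c.salary FROM departments p JOIN staff c ON c.dept_id = p.id

Result:
id | name        | salary
---+-------------+-------
1  | Engineering | 129912
2  | Legal       | 67988 
3  | Finance     | 129798
4  | Legal       | 105938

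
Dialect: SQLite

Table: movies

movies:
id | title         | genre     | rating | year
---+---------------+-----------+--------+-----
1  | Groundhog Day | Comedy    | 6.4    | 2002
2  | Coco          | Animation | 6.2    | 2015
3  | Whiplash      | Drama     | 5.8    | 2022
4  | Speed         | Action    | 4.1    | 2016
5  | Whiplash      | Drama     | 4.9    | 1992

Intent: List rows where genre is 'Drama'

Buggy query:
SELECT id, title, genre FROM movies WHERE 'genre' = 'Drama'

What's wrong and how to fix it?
Bug: Single quotes denote string literals in SQL; the column name is being compared as a constant string

Fix: Remove the quotes around the column name (or use double quotes for an identifier)

Corrected query:
SELECT id, title, genre FROM movies WHERE genre = 'Drama'

Result:
id | title    | genre
---+----------+------
3  | Whiplash | Drama
5  | Whiplash | Drama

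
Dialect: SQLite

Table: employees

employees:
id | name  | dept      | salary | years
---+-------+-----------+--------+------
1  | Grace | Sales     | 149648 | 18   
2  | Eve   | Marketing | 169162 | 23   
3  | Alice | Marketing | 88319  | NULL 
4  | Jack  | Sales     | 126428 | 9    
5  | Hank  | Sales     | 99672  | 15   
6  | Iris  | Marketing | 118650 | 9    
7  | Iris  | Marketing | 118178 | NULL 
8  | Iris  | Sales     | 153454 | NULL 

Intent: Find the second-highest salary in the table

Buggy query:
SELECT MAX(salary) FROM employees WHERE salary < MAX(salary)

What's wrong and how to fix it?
Bug: MAX(salary) on the right of the comparison is an aggregate-in-WHERE error

Fix: Compute the overall MAX in a subquery, then take MAX of rows below it

Corrected query:
SELECT MAX(salary) FROM employees WHERE salary < (SELECT MAX(salary) FROM employees)

Result:
MAX(salary)
-----------
153454     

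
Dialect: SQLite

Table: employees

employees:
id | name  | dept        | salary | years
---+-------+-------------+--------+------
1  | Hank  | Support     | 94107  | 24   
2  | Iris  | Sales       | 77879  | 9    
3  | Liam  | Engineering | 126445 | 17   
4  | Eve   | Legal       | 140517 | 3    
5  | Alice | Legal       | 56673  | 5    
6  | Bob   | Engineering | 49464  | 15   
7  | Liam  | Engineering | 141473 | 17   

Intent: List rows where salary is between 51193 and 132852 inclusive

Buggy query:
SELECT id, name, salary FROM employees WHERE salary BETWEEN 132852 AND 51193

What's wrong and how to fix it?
Bug: BETWEEN expects the lower bound first; with 132852 AND 51193 the range is empty

Fix: Write BETWEEN 51193 AND 132852

Corrected query:
SELECT id, name, salary FROM employees WHERE salary BETWEEN 51193 AND 132852

Result:
id | name  | salary
---+-------+-------
1  | Hank  | 94107 
2  | Iris  | 77879 
3  | Liam  | 126445
5  | Alice | 56673 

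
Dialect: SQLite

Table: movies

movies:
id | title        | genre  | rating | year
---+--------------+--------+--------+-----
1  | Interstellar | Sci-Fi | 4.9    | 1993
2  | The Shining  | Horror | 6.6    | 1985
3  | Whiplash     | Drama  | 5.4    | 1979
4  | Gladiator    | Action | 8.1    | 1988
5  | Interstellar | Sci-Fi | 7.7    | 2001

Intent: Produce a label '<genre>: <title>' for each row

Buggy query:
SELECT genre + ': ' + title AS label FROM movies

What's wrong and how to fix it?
Bug: '+' is numeric addition; on text columns SQLite converts them to 0 instead of concatenating

Fix: Replace + with || to concatenate text

Corrected query:
SELECT genre || ': ' || title AS label FROM movies

Result:
label               
--------------------
Sci-Fi: Interstellar
Horror: The Shining 
Drama: Whiplash     
Action: Gladiator   
Sci-Fi: Interstellar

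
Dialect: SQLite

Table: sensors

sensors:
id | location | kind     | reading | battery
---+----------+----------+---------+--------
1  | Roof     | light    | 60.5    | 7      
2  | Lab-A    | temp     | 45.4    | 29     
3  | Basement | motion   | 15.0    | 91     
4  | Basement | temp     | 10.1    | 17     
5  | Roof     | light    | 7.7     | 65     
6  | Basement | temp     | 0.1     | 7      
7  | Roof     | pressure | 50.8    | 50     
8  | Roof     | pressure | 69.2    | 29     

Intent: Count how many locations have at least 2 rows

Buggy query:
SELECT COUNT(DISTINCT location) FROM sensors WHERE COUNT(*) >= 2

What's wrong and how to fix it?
Bug: WHERE filters individual rows, not groups, so a group-level COUNT is invalid there

Fix: Use a subquery that GROUPs and filters with HAVING, then count its rows

Corrected query:
SELECT COUNT(*) FROM (SELECT location FROM sensors GROUP BY location HAVING COUNT(*) >= 2)

Result:
COUNT(*)
--------
2       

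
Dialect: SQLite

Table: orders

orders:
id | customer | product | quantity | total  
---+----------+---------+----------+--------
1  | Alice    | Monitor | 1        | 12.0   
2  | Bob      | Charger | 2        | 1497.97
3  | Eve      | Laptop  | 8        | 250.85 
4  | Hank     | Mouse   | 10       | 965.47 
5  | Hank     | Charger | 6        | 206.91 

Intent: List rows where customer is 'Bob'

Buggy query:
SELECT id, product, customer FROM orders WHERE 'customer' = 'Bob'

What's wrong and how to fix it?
Bug: Single quotes denote string literals in SQL; the column name is being compared as a constant string

Fix: Remove the quotes around the column name (or use double quotes for an identifier)

Corrected query:
SELECT id, product, customer FROM orders WHERE customer = 'Bob'

Result:
id | product | customer
---+---------+---------
2  | Charger | Bob     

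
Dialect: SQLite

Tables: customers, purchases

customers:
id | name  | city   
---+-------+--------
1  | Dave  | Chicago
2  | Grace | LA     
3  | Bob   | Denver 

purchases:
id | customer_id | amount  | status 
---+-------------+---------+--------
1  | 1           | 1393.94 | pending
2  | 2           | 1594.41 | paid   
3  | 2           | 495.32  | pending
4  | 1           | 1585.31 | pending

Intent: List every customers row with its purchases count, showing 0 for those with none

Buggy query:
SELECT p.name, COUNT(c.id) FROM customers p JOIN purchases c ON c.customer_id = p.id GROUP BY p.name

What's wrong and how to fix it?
Bug: An inner join excludes parents with zero children

Fix: Switch to LEFT JOIN to retain unmatched parent rows

Corrected query:
SELECT p.name, COUNT(c.id) FROM customers p LEFT JOIN purchases c ON c.customer_id = p.id GROUP BY p.name

Result:
name  | COUNT(c.id)
------+------------
Bob   | 0          
Dave  | 2          
Grace | 2          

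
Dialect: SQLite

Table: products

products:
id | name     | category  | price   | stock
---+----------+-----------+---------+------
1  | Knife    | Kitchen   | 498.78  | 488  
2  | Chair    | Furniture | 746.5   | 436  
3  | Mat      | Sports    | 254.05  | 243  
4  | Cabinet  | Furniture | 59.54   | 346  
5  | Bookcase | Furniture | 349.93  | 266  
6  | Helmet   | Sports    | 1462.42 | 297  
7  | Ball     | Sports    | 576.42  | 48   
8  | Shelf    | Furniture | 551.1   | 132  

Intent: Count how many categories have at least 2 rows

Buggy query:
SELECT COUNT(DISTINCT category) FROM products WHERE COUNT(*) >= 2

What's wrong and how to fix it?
Bug: COUNT(*) cannot appear in WHERE; the per-group count doesn't exist yet

Fix: Group first with HAVING COUNT(*) >= 2, then COUNT the resulting groups

Corrected query:
SELECT COUNT(*) FROM (SELECT category FROM products GROUP BY category HAVING COUNT(*) >= 2)

Result:
COUNT(*)
--------
2       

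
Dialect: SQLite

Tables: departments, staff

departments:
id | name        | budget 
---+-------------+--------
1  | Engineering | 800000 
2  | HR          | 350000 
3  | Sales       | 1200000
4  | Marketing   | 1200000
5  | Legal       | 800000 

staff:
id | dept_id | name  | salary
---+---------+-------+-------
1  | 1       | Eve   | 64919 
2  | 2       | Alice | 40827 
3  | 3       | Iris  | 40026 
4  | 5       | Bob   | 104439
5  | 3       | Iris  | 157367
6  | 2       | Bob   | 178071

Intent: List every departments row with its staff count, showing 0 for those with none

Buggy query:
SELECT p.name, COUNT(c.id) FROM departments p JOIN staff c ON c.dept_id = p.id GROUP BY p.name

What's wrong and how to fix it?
Bug: INNER JOIN drops departments rows that have no matching staff rows

Fix: Switch to LEFT JOIN to retain unmatched parent rows

Corrected query:
SELECT p.name, COUNT(c.id) FROM departments p LEFT JOIN staff c ON c.dept_id = p.id GROUP BY p.name

Result:
name        | COUNT(c.id)
------------+------------
Engineering | 1          
HR          | 2          
Legal       | 1          
Marketing   | 0          
Sales       | 2          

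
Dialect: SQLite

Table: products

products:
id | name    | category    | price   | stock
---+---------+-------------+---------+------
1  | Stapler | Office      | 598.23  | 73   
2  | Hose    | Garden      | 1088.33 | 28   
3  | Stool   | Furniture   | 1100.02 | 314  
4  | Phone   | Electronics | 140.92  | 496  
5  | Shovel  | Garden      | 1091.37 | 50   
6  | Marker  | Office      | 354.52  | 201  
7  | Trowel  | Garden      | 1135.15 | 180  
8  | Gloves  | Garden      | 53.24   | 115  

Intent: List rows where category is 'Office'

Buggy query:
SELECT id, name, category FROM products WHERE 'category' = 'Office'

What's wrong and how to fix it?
Bug: Single quotes denote string literals in SQL; the column name is being compared as a constant string

Fix: Remove the quotes around the column name (or use double quotes for an identifier)

Corrected query:
SELECT id, name, category FROM products WHERE category = 'Office'

Result:
id | name    | category
---+---------+---------
1  | Stapler | Office  
6  | Marker  | Office  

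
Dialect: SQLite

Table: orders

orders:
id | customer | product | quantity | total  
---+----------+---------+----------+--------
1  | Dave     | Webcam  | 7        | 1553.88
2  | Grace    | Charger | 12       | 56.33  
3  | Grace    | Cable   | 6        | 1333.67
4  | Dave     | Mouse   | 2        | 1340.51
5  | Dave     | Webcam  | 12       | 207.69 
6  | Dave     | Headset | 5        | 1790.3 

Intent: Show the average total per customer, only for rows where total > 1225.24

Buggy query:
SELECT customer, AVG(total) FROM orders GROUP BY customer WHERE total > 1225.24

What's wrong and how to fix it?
Bug: Row-level WHERE must come before GROUP BY in the clause order

Fix: Place WHERE between FROM and GROUP BY

Corrected query:
SELECT customer, AVG(total) FROM orders WHERE total > 1225.24 GROUP BY customer

Result:
customer | AVG(total) 
---------+------------
Dave     | 1561.563333
Grace    | 1333.67    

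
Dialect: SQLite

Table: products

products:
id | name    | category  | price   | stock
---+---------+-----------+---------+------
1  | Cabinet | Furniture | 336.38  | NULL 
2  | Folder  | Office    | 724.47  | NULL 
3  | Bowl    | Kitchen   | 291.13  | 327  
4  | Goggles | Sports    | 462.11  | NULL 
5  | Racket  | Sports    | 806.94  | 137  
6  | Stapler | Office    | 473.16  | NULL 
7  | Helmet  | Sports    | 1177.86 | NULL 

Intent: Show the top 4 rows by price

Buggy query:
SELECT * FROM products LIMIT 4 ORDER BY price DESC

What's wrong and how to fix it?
Bug: LIMIT must come after ORDER BY

Fix: Swap the clauses: ORDER BY first, then LIMIT

Corrected query:
SELECT * FROM products ORDER BY price DESC LIMIT 4

Result:
id | name    | category | price   | stock
---+---------+----------+---------+------
7  | Helmet  | Sports   | 1177.86 | NULL 
5  | Racket  | Sports   | 806.94  | 137  
2  | Folder  | Office   | 724.47  | NULL 
6  | Stapler | Office   | 473.16  | NULL 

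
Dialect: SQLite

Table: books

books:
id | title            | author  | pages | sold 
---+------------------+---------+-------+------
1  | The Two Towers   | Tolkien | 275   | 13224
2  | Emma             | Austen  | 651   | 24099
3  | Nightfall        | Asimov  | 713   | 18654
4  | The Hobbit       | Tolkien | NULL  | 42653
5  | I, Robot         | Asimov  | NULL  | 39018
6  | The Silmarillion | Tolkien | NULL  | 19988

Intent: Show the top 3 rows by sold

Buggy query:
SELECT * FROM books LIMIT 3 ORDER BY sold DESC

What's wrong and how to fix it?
Bug: ORDER BY cannot follow LIMIT; LIMIT is the final clause

Fix: Sort with ORDER BY, then apply LIMIT

Corrected query:
SELECT * FROM books ORDER BY sold DESC LIMIT 3

Result:
id | title      | author  | pages | sold 
---+------------+---------+-------+------
4  | The Hobbit | Tolkien | NULL  | 42653
5  | I, Robot   | Asimov  | NULL  | 39018
2  | Emma       | Austen  | 651   | 24099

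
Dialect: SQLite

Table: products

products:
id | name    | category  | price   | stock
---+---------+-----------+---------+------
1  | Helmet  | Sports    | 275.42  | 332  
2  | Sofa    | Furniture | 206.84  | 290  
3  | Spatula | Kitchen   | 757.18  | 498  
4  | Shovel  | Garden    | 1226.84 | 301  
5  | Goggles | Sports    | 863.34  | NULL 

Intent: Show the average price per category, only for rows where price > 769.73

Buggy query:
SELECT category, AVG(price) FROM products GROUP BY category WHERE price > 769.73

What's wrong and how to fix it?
Bug: WHERE cannot follow GROUP BY

Fix: Move the WHERE clause before GROUP BY

Corrected query:
SELECT category, AVG(price) FROM products WHERE price > 769.73 GROUP BY category

Result:
category | AVG(price)
---------+-----------
Garden   | 1226.84   
Sports   | 863.34    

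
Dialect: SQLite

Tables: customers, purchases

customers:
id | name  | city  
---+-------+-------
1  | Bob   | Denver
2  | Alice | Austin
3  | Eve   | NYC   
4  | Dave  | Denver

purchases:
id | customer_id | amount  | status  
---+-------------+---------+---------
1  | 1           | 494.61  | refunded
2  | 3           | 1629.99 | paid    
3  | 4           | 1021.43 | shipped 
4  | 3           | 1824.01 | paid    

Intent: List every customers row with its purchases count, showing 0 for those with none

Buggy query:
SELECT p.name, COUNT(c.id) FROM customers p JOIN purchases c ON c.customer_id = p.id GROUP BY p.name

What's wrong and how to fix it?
Bug: INNER JOIN drops customers rows that have no matching purchases rows

Fix: Switch to LEFT JOIN to retain unmatched parent rows

Corrected query:
SELECT p.name, COUNT(c.id) FROM customers p LEFT JOIN purchases c ON c.customer_id = p.id GROUP BY p.name

Result:
name  | COUNT(c.id)
------+------------
Alice | 0          
Bob   | 1          
Dave  | 1          
Eve   | 2          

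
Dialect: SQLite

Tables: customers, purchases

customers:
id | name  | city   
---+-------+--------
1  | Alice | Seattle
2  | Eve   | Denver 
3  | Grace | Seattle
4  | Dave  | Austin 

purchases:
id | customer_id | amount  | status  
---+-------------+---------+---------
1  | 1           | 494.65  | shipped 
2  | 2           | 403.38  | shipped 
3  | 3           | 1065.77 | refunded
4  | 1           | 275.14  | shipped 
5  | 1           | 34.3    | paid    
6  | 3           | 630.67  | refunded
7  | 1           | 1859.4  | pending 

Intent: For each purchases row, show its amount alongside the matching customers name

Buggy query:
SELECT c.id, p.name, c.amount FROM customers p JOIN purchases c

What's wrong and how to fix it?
Bug: JOIN with no ON clause produces a cartesian product; every purchases row pairs with every customers row

Fix: Add ON c.customer_id = p.id to the JOIN

Corrected query:
SELECT c.id, p.name, c.amount FROM customers p JOIN purchases c ON c.customer_id = p.id

Result:
id | name  | amount 
---+-------+--------
1  | Alice | 494.65 
2  | Eve   | 403.38 
3  | Grace | 1065.77
4  | Alice | 275.14 
5  | Alice | 34.3   
6  | Grace | 630.67 
7  | Alice | 1859.4 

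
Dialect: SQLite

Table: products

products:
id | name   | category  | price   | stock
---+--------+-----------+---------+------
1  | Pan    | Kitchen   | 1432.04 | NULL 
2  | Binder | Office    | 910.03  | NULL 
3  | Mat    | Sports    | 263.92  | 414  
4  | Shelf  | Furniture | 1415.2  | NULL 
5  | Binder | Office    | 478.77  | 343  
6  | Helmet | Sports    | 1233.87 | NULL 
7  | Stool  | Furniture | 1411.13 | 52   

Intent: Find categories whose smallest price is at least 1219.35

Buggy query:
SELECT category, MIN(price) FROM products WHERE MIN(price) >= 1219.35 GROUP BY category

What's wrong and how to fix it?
Bug: Aggregates like MIN are computed per group after WHERE runs

Fix: Use HAVING for the per-group MIN condition

Corrected query:
SELECT category, MIN(price) FROM products GROUP BY category HAVING MIN(price) >= 1219.35

Result:
category  | MIN(price)
----------+-----------
Furniture | 1411.13   
Kitchen   | 1432.04   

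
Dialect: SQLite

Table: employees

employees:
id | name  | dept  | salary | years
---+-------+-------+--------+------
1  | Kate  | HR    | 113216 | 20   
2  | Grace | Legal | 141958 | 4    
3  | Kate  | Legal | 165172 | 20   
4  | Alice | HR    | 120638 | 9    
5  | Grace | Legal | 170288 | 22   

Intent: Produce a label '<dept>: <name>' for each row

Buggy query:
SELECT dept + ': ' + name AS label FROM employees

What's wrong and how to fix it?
Bug: '+' is numeric addition; on text columns SQLite converts them to 0 instead of concatenating

Fix: Replace + with || to concatenate text

Corrected query:
SELECT dept || ': ' || name AS label FROM employees

Result:
label       
------------
HR: Kate    
Legal: Grace
Legal: Kate 
HR: Alice   
Legal: Grace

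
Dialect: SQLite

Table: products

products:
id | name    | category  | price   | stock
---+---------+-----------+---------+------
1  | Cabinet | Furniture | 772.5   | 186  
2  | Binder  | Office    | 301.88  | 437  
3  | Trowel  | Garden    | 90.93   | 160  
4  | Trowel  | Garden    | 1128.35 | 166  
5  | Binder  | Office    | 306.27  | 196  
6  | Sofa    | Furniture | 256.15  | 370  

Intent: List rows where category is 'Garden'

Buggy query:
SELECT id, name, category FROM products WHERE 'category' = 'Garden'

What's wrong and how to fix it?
Bug: 'category' in single quotes is a string literal, not the column; the comparison is literal-vs-literal and never true

Fix: Remove the quotes around the column name (or use double quotes for an identifier)

Corrected query:
SELECT id, name, category FROM products WHERE category = 'Garden'

Result:
id | name   | category
---+--------+---------
3  | Trowel | Garden  
4  | Trowel | Garden  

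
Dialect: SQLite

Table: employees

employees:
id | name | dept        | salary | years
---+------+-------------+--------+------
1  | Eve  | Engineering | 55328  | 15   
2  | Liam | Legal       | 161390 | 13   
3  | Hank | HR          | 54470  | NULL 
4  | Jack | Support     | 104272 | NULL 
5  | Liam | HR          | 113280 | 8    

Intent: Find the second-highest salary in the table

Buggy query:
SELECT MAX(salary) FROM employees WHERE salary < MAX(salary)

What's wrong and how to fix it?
Bug: MAX(salary) on the right of the comparison is an aggregate-in-WHERE error

Fix: Put the inner MAX in a scalar subquery

Corrected query:
SELECT MAX(salary) FROM employees WHERE salary < (SELECT MAX(salary) FROM employees)

Result:
MAX(salary)
-----------
113280     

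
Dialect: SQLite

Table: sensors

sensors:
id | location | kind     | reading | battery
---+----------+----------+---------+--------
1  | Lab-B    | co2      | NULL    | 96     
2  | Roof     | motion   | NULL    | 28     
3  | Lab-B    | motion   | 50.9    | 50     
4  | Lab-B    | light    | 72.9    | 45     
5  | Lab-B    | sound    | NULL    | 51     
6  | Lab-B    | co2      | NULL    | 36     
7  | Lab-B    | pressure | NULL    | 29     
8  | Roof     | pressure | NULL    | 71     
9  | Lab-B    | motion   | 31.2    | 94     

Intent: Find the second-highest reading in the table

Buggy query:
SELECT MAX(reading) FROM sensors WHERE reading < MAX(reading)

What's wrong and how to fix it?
Bug: The inner MAX is an aggregate inside WHERE, which is not allowed

Fix: Put the inner MAX in a scalar subquery

Corrected query:
SELECT MAX(reading) FROM sensors WHERE reading < (SELECT MAX(reading) FROM sensors)

Result:
MAX(reading)
------------
50.9        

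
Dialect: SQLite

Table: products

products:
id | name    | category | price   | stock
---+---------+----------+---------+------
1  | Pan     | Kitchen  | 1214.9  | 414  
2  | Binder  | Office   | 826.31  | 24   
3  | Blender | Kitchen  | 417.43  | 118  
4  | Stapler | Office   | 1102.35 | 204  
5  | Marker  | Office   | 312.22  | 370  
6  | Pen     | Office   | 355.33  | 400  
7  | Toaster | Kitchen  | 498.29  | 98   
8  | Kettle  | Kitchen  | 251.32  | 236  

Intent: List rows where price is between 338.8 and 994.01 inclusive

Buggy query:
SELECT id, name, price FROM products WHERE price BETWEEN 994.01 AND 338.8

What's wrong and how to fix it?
Bug: The bounds are reversed; BETWEEN a AND b requires a <= b to match anything

Fix: Swap the bounds so the smaller value comes first

Corrected query:
SELECT id, name, price FROM products WHERE price BETWEEN 338.8 AND 994.01

Result:
id | name    | price 
---+---------+-------
2  | Binder  | 826.31
3  | Blender | 417.43
6  | Pen     | 355.33
7  | Toaster | 498.29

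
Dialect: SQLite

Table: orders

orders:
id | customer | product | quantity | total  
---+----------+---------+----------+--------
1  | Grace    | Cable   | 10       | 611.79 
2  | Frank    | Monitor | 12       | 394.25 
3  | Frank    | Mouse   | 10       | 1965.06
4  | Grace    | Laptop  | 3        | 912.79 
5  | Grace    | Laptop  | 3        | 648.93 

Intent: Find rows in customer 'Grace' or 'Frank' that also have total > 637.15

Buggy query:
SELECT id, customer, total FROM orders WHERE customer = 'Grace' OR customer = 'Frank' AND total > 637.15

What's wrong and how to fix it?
Bug: AND binds tighter than OR, so this parses as customer = 'Grace' OR (customer = 'Frank' AND total > 637.15)

Fix: Group the OR with parentheses (or use IN), then AND the threshold

Corrected query:
SELECT id, customer, total FROM orders WHERE (customer = 'Grace' OR customer = 'Frank') AND total > 637.15

Result:
id | customer | total  
---+----------+--------
3  | Frank    | 1965.06
4  | Grace    | 912.79 
5  | Grace    | 648.93 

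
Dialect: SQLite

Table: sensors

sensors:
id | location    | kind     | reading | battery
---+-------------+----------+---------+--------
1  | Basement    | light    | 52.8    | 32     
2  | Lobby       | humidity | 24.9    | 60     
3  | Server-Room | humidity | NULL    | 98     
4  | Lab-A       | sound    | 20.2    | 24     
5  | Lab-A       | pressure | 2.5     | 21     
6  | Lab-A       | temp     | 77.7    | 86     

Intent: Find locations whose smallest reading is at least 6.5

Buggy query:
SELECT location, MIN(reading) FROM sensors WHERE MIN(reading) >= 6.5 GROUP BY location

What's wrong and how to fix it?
Bug: Aggregates like MIN are computed per group after WHERE runs

Fix: Replace WHERE with HAVING after the GROUP BY

Corrected query:
SELECT location, MIN(reading) FROM sensors GROUP BY location HAVING MIN(reading) >= 6.5

Result:
location | MIN(reading)
---------+-------------
Basement | 52.8        
Lobby    | 24.9        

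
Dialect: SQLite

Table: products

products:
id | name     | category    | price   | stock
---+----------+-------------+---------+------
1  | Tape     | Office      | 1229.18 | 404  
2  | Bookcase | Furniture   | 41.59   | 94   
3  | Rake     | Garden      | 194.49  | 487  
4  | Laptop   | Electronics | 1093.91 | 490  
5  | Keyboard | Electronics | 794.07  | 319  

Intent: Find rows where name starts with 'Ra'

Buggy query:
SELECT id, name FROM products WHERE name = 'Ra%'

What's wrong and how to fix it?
Bug: '=' compares the literal string including the % character; pattern matching needs LIKE

Fix: Replace '=' with LIKE so 'Ra%' is treated as a pattern

Corrected query:
SELECT id, name FROM products WHERE name LIKE 'Ra%'

Result:
id | name
---+-----
3  | Rake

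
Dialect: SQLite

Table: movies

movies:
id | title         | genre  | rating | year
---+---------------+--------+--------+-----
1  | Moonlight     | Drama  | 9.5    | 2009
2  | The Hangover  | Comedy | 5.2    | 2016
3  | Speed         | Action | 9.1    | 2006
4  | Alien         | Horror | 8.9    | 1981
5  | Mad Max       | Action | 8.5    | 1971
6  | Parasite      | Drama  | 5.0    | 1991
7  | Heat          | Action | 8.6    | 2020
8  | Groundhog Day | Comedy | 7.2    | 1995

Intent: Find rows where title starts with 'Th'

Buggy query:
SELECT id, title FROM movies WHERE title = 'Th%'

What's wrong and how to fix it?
Bug: '=' compares the literal string including the % character; pattern matching needs LIKE

Fix: Replace '=' with LIKE so 'Th%' is treated as a pattern

Corrected query:
SELECT id, title FROM movies WHERE title LIKE 'Th%'

Result:
id | title       
---+-------------
2  | The Hangover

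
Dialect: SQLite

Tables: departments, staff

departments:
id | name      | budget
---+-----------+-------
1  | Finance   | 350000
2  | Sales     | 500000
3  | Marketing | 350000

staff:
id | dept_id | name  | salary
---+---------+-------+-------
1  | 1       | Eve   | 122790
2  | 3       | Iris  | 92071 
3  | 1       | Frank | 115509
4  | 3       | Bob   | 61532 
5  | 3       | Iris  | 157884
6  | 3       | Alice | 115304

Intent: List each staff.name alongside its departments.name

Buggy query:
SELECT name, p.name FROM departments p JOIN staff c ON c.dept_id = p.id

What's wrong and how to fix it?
Bug: Both tables have a 'name' column; the unqualified reference is ambiguous

Fix: Prefix ambiguous columns with the table alias

Corrected query:
SELECT c.name, p.name FROM departments p JOIN staff c ON c.dept_id = p.id

Result:
name  | name     
------+----------
Eve   | Finance  
Iris  | Marketing
Frank | Finance  
Bob   | Marketing
Iris  | Marketing
Alice | Marketing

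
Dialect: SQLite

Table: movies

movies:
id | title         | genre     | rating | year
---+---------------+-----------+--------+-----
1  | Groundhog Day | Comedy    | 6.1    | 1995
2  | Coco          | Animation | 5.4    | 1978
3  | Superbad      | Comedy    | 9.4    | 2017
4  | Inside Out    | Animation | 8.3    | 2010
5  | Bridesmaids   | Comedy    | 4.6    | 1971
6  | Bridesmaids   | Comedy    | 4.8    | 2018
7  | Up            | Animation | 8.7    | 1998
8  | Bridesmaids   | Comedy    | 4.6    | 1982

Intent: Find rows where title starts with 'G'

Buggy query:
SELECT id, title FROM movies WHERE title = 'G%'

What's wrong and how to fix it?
Bug: Wildcards only work with LIKE; '=' treats '%' as a literal character

Fix: Replace '=' with LIKE so 'G%' is treated as a pattern

Corrected query:
SELECT id, title FROM movies WHERE title LIKE 'G%'

Result:
id | title        
---+--------------
1  | Groundhog Day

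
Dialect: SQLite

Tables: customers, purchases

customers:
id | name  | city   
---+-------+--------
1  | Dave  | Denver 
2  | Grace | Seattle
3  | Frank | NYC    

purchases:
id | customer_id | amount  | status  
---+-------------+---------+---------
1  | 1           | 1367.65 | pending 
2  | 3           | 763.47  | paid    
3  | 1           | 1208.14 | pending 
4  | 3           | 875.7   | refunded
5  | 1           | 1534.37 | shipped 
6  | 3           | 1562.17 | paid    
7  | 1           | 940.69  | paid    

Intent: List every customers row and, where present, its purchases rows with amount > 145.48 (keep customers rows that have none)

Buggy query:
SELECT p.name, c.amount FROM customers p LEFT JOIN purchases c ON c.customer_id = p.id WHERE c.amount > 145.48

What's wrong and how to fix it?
Bug: A WHERE condition on the right-hand table after LEFT JOIN drops unmatched parents

Fix: Move the right-table condition into the ON clause so unmatched parents are kept

Corrected query:
SELECT p.name, c.amount FROM customers p LEFT JOIN purchases c ON c.customer_id = p.id AND c.amount > 145.48

Result:
name  | amount 
------+--------
Dave  | 940.69 
Dave  | 1208.14
Dave  | 1367.65
Dave  | 1534.37
Grace | NULL   
Frank | 763.47 
Frank | 875.7  
Frank | 1562.17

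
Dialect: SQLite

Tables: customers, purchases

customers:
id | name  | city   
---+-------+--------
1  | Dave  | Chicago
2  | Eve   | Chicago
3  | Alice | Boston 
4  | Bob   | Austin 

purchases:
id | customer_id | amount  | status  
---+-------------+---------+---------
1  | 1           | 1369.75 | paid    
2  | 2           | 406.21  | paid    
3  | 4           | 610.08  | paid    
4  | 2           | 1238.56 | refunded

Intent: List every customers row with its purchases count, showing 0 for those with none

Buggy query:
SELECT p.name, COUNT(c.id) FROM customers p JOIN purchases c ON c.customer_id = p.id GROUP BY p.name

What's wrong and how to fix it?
Bug: An inner join excludes parents with zero children

Fix: Use LEFT JOIN so parents without children still appear (COUNT(c.id) gives 0)

Corrected query:
SELECT p.name, COUNT(c.id) FROM customers p LEFT JOIN purchases c ON c.customer_id = p.id GROUP BY p.name

Result:
name  | COUNT(c.id)
------+------------
Alice | 0          
Bob   | 1          
Dave  | 1          
Eve   | 2          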